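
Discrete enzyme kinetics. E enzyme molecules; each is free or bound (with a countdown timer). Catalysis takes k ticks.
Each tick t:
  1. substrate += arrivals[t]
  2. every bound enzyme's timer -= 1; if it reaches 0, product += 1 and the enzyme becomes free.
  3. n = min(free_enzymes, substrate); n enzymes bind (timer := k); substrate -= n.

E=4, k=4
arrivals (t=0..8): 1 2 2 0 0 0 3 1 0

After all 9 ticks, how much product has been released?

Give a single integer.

Answer: 5

Derivation:
t=0: arr=1 -> substrate=0 bound=1 product=0
t=1: arr=2 -> substrate=0 bound=3 product=0
t=2: arr=2 -> substrate=1 bound=4 product=0
t=3: arr=0 -> substrate=1 bound=4 product=0
t=4: arr=0 -> substrate=0 bound=4 product=1
t=5: arr=0 -> substrate=0 bound=2 product=3
t=6: arr=3 -> substrate=0 bound=4 product=4
t=7: arr=1 -> substrate=1 bound=4 product=4
t=8: arr=0 -> substrate=0 bound=4 product=5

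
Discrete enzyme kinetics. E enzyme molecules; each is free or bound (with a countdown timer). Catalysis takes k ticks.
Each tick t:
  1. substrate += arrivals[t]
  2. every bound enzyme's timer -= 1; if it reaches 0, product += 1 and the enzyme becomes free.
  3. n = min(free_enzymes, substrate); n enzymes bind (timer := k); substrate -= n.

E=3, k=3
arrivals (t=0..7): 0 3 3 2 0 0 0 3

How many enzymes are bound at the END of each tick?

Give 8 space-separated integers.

Answer: 0 3 3 3 3 3 3 3

Derivation:
t=0: arr=0 -> substrate=0 bound=0 product=0
t=1: arr=3 -> substrate=0 bound=3 product=0
t=2: arr=3 -> substrate=3 bound=3 product=0
t=3: arr=2 -> substrate=5 bound=3 product=0
t=4: arr=0 -> substrate=2 bound=3 product=3
t=5: arr=0 -> substrate=2 bound=3 product=3
t=6: arr=0 -> substrate=2 bound=3 product=3
t=7: arr=3 -> substrate=2 bound=3 product=6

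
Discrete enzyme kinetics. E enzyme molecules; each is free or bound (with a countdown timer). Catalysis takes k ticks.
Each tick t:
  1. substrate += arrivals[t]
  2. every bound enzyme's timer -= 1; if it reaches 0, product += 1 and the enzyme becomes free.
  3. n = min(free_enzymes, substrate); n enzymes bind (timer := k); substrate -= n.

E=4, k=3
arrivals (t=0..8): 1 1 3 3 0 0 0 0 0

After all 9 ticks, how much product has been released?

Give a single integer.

t=0: arr=1 -> substrate=0 bound=1 product=0
t=1: arr=1 -> substrate=0 bound=2 product=0
t=2: arr=3 -> substrate=1 bound=4 product=0
t=3: arr=3 -> substrate=3 bound=4 product=1
t=4: arr=0 -> substrate=2 bound=4 product=2
t=5: arr=0 -> substrate=0 bound=4 product=4
t=6: arr=0 -> substrate=0 bound=3 product=5
t=7: arr=0 -> substrate=0 bound=2 product=6
t=8: arr=0 -> substrate=0 bound=0 product=8

Answer: 8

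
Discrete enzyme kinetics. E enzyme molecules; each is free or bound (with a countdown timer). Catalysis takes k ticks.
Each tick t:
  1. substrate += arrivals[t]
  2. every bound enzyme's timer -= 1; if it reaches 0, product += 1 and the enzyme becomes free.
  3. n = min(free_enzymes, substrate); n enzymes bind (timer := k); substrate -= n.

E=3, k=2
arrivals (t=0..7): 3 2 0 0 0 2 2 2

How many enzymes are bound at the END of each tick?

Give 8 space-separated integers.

t=0: arr=3 -> substrate=0 bound=3 product=0
t=1: arr=2 -> substrate=2 bound=3 product=0
t=2: arr=0 -> substrate=0 bound=2 product=3
t=3: arr=0 -> substrate=0 bound=2 product=3
t=4: arr=0 -> substrate=0 bound=0 product=5
t=5: arr=2 -> substrate=0 bound=2 product=5
t=6: arr=2 -> substrate=1 bound=3 product=5
t=7: arr=2 -> substrate=1 bound=3 product=7

Answer: 3 3 2 2 0 2 3 3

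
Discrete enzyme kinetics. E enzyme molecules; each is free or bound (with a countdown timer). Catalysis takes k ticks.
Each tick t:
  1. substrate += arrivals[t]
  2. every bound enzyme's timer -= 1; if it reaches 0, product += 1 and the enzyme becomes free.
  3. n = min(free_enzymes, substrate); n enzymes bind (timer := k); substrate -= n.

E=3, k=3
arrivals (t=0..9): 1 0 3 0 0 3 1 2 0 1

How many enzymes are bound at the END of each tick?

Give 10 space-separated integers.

Answer: 1 1 3 3 3 3 3 3 3 3

Derivation:
t=0: arr=1 -> substrate=0 bound=1 product=0
t=1: arr=0 -> substrate=0 bound=1 product=0
t=2: arr=3 -> substrate=1 bound=3 product=0
t=3: arr=0 -> substrate=0 bound=3 product=1
t=4: arr=0 -> substrate=0 bound=3 product=1
t=5: arr=3 -> substrate=1 bound=3 product=3
t=6: arr=1 -> substrate=1 bound=3 product=4
t=7: arr=2 -> substrate=3 bound=3 product=4
t=8: arr=0 -> substrate=1 bound=3 product=6
t=9: arr=1 -> substrate=1 bound=3 product=7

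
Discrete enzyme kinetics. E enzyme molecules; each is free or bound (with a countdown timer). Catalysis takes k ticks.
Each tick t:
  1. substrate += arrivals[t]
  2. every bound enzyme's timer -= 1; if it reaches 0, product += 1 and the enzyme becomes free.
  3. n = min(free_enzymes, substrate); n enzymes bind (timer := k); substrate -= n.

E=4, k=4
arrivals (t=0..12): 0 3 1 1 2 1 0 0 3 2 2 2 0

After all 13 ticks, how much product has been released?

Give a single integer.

t=0: arr=0 -> substrate=0 bound=0 product=0
t=1: arr=3 -> substrate=0 bound=3 product=0
t=2: arr=1 -> substrate=0 bound=4 product=0
t=3: arr=1 -> substrate=1 bound=4 product=0
t=4: arr=2 -> substrate=3 bound=4 product=0
t=5: arr=1 -> substrate=1 bound=4 product=3
t=6: arr=0 -> substrate=0 bound=4 product=4
t=7: arr=0 -> substrate=0 bound=4 product=4
t=8: arr=3 -> substrate=3 bound=4 product=4
t=9: arr=2 -> substrate=2 bound=4 product=7
t=10: arr=2 -> substrate=3 bound=4 product=8
t=11: arr=2 -> substrate=5 bound=4 product=8
t=12: arr=0 -> substrate=5 bound=4 product=8

Answer: 8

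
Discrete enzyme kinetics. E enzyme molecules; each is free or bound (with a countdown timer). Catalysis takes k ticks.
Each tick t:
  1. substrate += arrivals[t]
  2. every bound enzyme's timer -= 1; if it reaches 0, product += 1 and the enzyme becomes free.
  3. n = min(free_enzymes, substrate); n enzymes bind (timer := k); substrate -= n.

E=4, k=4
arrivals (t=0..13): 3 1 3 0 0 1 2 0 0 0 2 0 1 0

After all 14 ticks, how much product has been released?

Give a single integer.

Answer: 10

Derivation:
t=0: arr=3 -> substrate=0 bound=3 product=0
t=1: arr=1 -> substrate=0 bound=4 product=0
t=2: arr=3 -> substrate=3 bound=4 product=0
t=3: arr=0 -> substrate=3 bound=4 product=0
t=4: arr=0 -> substrate=0 bound=4 product=3
t=5: arr=1 -> substrate=0 bound=4 product=4
t=6: arr=2 -> substrate=2 bound=4 product=4
t=7: arr=0 -> substrate=2 bound=4 product=4
t=8: arr=0 -> substrate=0 bound=3 product=7
t=9: arr=0 -> substrate=0 bound=2 product=8
t=10: arr=2 -> substrate=0 bound=4 product=8
t=11: arr=0 -> substrate=0 bound=4 product=8
t=12: arr=1 -> substrate=0 bound=3 product=10
t=13: arr=0 -> substrate=0 bound=3 product=10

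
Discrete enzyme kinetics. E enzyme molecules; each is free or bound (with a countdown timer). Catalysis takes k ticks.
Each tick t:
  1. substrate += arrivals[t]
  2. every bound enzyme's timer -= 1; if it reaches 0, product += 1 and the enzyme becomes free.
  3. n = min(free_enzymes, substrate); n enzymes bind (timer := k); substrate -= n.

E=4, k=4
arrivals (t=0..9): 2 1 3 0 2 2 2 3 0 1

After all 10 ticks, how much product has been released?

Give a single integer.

Answer: 7

Derivation:
t=0: arr=2 -> substrate=0 bound=2 product=0
t=1: arr=1 -> substrate=0 bound=3 product=0
t=2: arr=3 -> substrate=2 bound=4 product=0
t=3: arr=0 -> substrate=2 bound=4 product=0
t=4: arr=2 -> substrate=2 bound=4 product=2
t=5: arr=2 -> substrate=3 bound=4 product=3
t=6: arr=2 -> substrate=4 bound=4 product=4
t=7: arr=3 -> substrate=7 bound=4 product=4
t=8: arr=0 -> substrate=5 bound=4 product=6
t=9: arr=1 -> substrate=5 bound=4 product=7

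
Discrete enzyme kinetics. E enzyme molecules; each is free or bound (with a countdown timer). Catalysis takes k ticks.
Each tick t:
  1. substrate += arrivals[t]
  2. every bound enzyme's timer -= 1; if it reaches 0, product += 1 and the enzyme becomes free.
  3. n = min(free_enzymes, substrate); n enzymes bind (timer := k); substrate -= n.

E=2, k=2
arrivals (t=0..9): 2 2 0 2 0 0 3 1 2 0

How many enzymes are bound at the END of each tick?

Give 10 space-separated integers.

t=0: arr=2 -> substrate=0 bound=2 product=0
t=1: arr=2 -> substrate=2 bound=2 product=0
t=2: arr=0 -> substrate=0 bound=2 product=2
t=3: arr=2 -> substrate=2 bound=2 product=2
t=4: arr=0 -> substrate=0 bound=2 product=4
t=5: arr=0 -> substrate=0 bound=2 product=4
t=6: arr=3 -> substrate=1 bound=2 product=6
t=7: arr=1 -> substrate=2 bound=2 product=6
t=8: arr=2 -> substrate=2 bound=2 product=8
t=9: arr=0 -> substrate=2 bound=2 product=8

Answer: 2 2 2 2 2 2 2 2 2 2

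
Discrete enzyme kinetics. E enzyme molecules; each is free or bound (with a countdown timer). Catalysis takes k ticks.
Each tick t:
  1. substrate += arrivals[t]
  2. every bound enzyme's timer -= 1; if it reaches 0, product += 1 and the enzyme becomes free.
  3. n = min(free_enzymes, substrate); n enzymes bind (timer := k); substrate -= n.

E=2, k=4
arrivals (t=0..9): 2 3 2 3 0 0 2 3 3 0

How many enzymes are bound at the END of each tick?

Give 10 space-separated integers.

t=0: arr=2 -> substrate=0 bound=2 product=0
t=1: arr=3 -> substrate=3 bound=2 product=0
t=2: arr=2 -> substrate=5 bound=2 product=0
t=3: arr=3 -> substrate=8 bound=2 product=0
t=4: arr=0 -> substrate=6 bound=2 product=2
t=5: arr=0 -> substrate=6 bound=2 product=2
t=6: arr=2 -> substrate=8 bound=2 product=2
t=7: arr=3 -> substrate=11 bound=2 product=2
t=8: arr=3 -> substrate=12 bound=2 product=4
t=9: arr=0 -> substrate=12 bound=2 product=4

Answer: 2 2 2 2 2 2 2 2 2 2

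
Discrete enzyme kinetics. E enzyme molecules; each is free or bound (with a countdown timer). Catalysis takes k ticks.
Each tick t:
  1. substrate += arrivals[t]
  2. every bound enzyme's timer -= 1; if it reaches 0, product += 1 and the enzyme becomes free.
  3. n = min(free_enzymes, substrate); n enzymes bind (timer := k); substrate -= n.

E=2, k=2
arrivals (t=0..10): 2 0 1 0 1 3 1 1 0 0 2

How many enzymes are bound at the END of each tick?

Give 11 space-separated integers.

t=0: arr=2 -> substrate=0 bound=2 product=0
t=1: arr=0 -> substrate=0 bound=2 product=0
t=2: arr=1 -> substrate=0 bound=1 product=2
t=3: arr=0 -> substrate=0 bound=1 product=2
t=4: arr=1 -> substrate=0 bound=1 product=3
t=5: arr=3 -> substrate=2 bound=2 product=3
t=6: arr=1 -> substrate=2 bound=2 product=4
t=7: arr=1 -> substrate=2 bound=2 product=5
t=8: arr=0 -> substrate=1 bound=2 product=6
t=9: arr=0 -> substrate=0 bound=2 product=7
t=10: arr=2 -> substrate=1 bound=2 product=8

Answer: 2 2 1 1 1 2 2 2 2 2 2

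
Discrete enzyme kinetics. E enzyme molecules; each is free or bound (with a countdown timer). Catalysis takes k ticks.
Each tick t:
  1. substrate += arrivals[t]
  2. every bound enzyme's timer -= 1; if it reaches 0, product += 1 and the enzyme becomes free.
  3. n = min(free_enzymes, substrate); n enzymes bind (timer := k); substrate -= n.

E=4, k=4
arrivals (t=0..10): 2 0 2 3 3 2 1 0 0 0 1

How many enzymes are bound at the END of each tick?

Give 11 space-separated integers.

Answer: 2 2 4 4 4 4 4 4 4 4 4

Derivation:
t=0: arr=2 -> substrate=0 bound=2 product=0
t=1: arr=0 -> substrate=0 bound=2 product=0
t=2: arr=2 -> substrate=0 bound=4 product=0
t=3: arr=3 -> substrate=3 bound=4 product=0
t=4: arr=3 -> substrate=4 bound=4 product=2
t=5: arr=2 -> substrate=6 bound=4 product=2
t=6: arr=1 -> substrate=5 bound=4 product=4
t=7: arr=0 -> substrate=5 bound=4 product=4
t=8: arr=0 -> substrate=3 bound=4 product=6
t=9: arr=0 -> substrate=3 bound=4 product=6
t=10: arr=1 -> substrate=2 bound=4 product=8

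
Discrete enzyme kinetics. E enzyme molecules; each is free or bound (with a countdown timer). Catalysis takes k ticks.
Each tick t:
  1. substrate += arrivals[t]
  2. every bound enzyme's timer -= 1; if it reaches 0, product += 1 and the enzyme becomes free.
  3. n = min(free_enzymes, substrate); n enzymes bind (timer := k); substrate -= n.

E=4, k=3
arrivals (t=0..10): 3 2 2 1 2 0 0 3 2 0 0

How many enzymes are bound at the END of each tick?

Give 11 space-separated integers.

t=0: arr=3 -> substrate=0 bound=3 product=0
t=1: arr=2 -> substrate=1 bound=4 product=0
t=2: arr=2 -> substrate=3 bound=4 product=0
t=3: arr=1 -> substrate=1 bound=4 product=3
t=4: arr=2 -> substrate=2 bound=4 product=4
t=5: arr=0 -> substrate=2 bound=4 product=4
t=6: arr=0 -> substrate=0 bound=3 product=7
t=7: arr=3 -> substrate=1 bound=4 product=8
t=8: arr=2 -> substrate=3 bound=4 product=8
t=9: arr=0 -> substrate=1 bound=4 product=10
t=10: arr=0 -> substrate=0 bound=3 product=12

Answer: 3 4 4 4 4 4 3 4 4 4 3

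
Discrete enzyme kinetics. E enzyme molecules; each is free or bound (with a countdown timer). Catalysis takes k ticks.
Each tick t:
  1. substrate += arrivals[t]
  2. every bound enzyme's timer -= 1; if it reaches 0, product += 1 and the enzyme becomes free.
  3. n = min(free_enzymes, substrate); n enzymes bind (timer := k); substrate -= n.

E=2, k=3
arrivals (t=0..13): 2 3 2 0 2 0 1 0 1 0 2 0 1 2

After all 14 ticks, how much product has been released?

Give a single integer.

t=0: arr=2 -> substrate=0 bound=2 product=0
t=1: arr=3 -> substrate=3 bound=2 product=0
t=2: arr=2 -> substrate=5 bound=2 product=0
t=3: arr=0 -> substrate=3 bound=2 product=2
t=4: arr=2 -> substrate=5 bound=2 product=2
t=5: arr=0 -> substrate=5 bound=2 product=2
t=6: arr=1 -> substrate=4 bound=2 product=4
t=7: arr=0 -> substrate=4 bound=2 product=4
t=8: arr=1 -> substrate=5 bound=2 product=4
t=9: arr=0 -> substrate=3 bound=2 product=6
t=10: arr=2 -> substrate=5 bound=2 product=6
t=11: arr=0 -> substrate=5 bound=2 product=6
t=12: arr=1 -> substrate=4 bound=2 product=8
t=13: arr=2 -> substrate=6 bound=2 product=8

Answer: 8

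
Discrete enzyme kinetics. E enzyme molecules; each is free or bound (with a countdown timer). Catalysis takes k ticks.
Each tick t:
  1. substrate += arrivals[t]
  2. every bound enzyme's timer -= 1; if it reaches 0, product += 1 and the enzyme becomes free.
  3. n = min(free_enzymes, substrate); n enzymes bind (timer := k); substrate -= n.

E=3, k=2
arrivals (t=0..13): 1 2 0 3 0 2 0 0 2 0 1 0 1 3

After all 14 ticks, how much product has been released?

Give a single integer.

Answer: 11

Derivation:
t=0: arr=1 -> substrate=0 bound=1 product=0
t=1: arr=2 -> substrate=0 bound=3 product=0
t=2: arr=0 -> substrate=0 bound=2 product=1
t=3: arr=3 -> substrate=0 bound=3 product=3
t=4: arr=0 -> substrate=0 bound=3 product=3
t=5: arr=2 -> substrate=0 bound=2 product=6
t=6: arr=0 -> substrate=0 bound=2 product=6
t=7: arr=0 -> substrate=0 bound=0 product=8
t=8: arr=2 -> substrate=0 bound=2 product=8
t=9: arr=0 -> substrate=0 bound=2 product=8
t=10: arr=1 -> substrate=0 bound=1 product=10
t=11: arr=0 -> substrate=0 bound=1 product=10
t=12: arr=1 -> substrate=0 bound=1 product=11
t=13: arr=3 -> substrate=1 bound=3 product=11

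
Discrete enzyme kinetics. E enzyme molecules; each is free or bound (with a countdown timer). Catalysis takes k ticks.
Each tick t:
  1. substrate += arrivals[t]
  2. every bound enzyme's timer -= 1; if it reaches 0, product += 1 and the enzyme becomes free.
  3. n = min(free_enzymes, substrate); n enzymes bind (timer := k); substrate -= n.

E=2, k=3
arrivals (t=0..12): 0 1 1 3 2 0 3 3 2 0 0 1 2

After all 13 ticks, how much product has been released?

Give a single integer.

t=0: arr=0 -> substrate=0 bound=0 product=0
t=1: arr=1 -> substrate=0 bound=1 product=0
t=2: arr=1 -> substrate=0 bound=2 product=0
t=3: arr=3 -> substrate=3 bound=2 product=0
t=4: arr=2 -> substrate=4 bound=2 product=1
t=5: arr=0 -> substrate=3 bound=2 product=2
t=6: arr=3 -> substrate=6 bound=2 product=2
t=7: arr=3 -> substrate=8 bound=2 product=3
t=8: arr=2 -> substrate=9 bound=2 product=4
t=9: arr=0 -> substrate=9 bound=2 product=4
t=10: arr=0 -> substrate=8 bound=2 product=5
t=11: arr=1 -> substrate=8 bound=2 product=6
t=12: arr=2 -> substrate=10 bound=2 product=6

Answer: 6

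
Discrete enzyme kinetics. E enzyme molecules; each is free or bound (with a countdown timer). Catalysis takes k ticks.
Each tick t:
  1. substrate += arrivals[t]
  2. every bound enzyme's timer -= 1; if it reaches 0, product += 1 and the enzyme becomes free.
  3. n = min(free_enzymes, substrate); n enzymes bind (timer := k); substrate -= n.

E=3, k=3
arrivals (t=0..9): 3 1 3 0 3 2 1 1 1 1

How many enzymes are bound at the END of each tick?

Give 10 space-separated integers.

t=0: arr=3 -> substrate=0 bound=3 product=0
t=1: arr=1 -> substrate=1 bound=3 product=0
t=2: arr=3 -> substrate=4 bound=3 product=0
t=3: arr=0 -> substrate=1 bound=3 product=3
t=4: arr=3 -> substrate=4 bound=3 product=3
t=5: arr=2 -> substrate=6 bound=3 product=3
t=6: arr=1 -> substrate=4 bound=3 product=6
t=7: arr=1 -> substrate=5 bound=3 product=6
t=8: arr=1 -> substrate=6 bound=3 product=6
t=9: arr=1 -> substrate=4 bound=3 product=9

Answer: 3 3 3 3 3 3 3 3 3 3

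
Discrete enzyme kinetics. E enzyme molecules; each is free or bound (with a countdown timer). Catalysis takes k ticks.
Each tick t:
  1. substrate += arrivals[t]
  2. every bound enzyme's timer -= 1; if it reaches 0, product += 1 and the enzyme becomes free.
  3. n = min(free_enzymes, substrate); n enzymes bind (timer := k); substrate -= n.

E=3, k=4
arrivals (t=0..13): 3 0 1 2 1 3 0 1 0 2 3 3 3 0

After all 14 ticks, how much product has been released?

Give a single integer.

t=0: arr=3 -> substrate=0 bound=3 product=0
t=1: arr=0 -> substrate=0 bound=3 product=0
t=2: arr=1 -> substrate=1 bound=3 product=0
t=3: arr=2 -> substrate=3 bound=3 product=0
t=4: arr=1 -> substrate=1 bound=3 product=3
t=5: arr=3 -> substrate=4 bound=3 product=3
t=6: arr=0 -> substrate=4 bound=3 product=3
t=7: arr=1 -> substrate=5 bound=3 product=3
t=8: arr=0 -> substrate=2 bound=3 product=6
t=9: arr=2 -> substrate=4 bound=3 product=6
t=10: arr=3 -> substrate=7 bound=3 product=6
t=11: arr=3 -> substrate=10 bound=3 product=6
t=12: arr=3 -> substrate=10 bound=3 product=9
t=13: arr=0 -> substrate=10 bound=3 product=9

Answer: 9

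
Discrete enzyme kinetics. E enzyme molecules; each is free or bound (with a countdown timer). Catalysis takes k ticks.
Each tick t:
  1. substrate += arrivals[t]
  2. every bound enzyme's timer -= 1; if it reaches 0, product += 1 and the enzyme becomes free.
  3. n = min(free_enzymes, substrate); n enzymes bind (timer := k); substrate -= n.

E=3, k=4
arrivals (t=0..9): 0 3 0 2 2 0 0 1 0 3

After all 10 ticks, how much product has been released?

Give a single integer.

t=0: arr=0 -> substrate=0 bound=0 product=0
t=1: arr=3 -> substrate=0 bound=3 product=0
t=2: arr=0 -> substrate=0 bound=3 product=0
t=3: arr=2 -> substrate=2 bound=3 product=0
t=4: arr=2 -> substrate=4 bound=3 product=0
t=5: arr=0 -> substrate=1 bound=3 product=3
t=6: arr=0 -> substrate=1 bound=3 product=3
t=7: arr=1 -> substrate=2 bound=3 product=3
t=8: arr=0 -> substrate=2 bound=3 product=3
t=9: arr=3 -> substrate=2 bound=3 product=6

Answer: 6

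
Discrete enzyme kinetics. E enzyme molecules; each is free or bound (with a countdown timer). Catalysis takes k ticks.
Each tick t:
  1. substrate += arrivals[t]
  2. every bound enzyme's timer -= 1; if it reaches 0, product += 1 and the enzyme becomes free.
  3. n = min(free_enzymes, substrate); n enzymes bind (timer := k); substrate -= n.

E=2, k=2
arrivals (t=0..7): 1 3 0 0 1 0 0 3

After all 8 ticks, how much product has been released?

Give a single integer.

t=0: arr=1 -> substrate=0 bound=1 product=0
t=1: arr=3 -> substrate=2 bound=2 product=0
t=2: arr=0 -> substrate=1 bound=2 product=1
t=3: arr=0 -> substrate=0 bound=2 product=2
t=4: arr=1 -> substrate=0 bound=2 product=3
t=5: arr=0 -> substrate=0 bound=1 product=4
t=6: arr=0 -> substrate=0 bound=0 product=5
t=7: arr=3 -> substrate=1 bound=2 product=5

Answer: 5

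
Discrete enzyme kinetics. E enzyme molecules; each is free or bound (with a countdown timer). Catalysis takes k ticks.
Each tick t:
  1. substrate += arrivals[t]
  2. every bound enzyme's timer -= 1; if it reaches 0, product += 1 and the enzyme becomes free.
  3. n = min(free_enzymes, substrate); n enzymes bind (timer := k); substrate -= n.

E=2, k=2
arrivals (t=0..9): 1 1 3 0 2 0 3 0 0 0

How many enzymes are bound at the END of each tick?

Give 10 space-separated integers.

t=0: arr=1 -> substrate=0 bound=1 product=0
t=1: arr=1 -> substrate=0 bound=2 product=0
t=2: arr=3 -> substrate=2 bound=2 product=1
t=3: arr=0 -> substrate=1 bound=2 product=2
t=4: arr=2 -> substrate=2 bound=2 product=3
t=5: arr=0 -> substrate=1 bound=2 product=4
t=6: arr=3 -> substrate=3 bound=2 product=5
t=7: arr=0 -> substrate=2 bound=2 product=6
t=8: arr=0 -> substrate=1 bound=2 product=7
t=9: arr=0 -> substrate=0 bound=2 product=8

Answer: 1 2 2 2 2 2 2 2 2 2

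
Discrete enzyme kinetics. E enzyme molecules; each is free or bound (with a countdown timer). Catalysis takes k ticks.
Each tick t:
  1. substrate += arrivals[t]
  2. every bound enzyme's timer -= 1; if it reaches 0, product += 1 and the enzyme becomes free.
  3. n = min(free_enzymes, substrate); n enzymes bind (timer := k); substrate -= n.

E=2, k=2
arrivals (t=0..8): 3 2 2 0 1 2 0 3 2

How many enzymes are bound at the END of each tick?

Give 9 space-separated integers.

Answer: 2 2 2 2 2 2 2 2 2

Derivation:
t=0: arr=3 -> substrate=1 bound=2 product=0
t=1: arr=2 -> substrate=3 bound=2 product=0
t=2: arr=2 -> substrate=3 bound=2 product=2
t=3: arr=0 -> substrate=3 bound=2 product=2
t=4: arr=1 -> substrate=2 bound=2 product=4
t=5: arr=2 -> substrate=4 bound=2 product=4
t=6: arr=0 -> substrate=2 bound=2 product=6
t=7: arr=3 -> substrate=5 bound=2 product=6
t=8: arr=2 -> substrate=5 bound=2 product=8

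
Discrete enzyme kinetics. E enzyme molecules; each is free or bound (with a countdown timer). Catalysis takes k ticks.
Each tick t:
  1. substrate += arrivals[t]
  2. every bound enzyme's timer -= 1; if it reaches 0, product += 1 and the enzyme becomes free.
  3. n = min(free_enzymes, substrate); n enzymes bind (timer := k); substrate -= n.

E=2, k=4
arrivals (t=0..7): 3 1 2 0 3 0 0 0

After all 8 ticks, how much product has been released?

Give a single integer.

t=0: arr=3 -> substrate=1 bound=2 product=0
t=1: arr=1 -> substrate=2 bound=2 product=0
t=2: arr=2 -> substrate=4 bound=2 product=0
t=3: arr=0 -> substrate=4 bound=2 product=0
t=4: arr=3 -> substrate=5 bound=2 product=2
t=5: arr=0 -> substrate=5 bound=2 product=2
t=6: arr=0 -> substrate=5 bound=2 product=2
t=7: arr=0 -> substrate=5 bound=2 product=2

Answer: 2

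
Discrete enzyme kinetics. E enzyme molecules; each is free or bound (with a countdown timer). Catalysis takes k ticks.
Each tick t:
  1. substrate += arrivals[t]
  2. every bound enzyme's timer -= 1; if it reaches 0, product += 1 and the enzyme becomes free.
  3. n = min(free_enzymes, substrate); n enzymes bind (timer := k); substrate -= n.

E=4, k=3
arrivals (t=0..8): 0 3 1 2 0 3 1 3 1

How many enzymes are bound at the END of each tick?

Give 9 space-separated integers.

t=0: arr=0 -> substrate=0 bound=0 product=0
t=1: arr=3 -> substrate=0 bound=3 product=0
t=2: arr=1 -> substrate=0 bound=4 product=0
t=3: arr=2 -> substrate=2 bound=4 product=0
t=4: arr=0 -> substrate=0 bound=3 product=3
t=5: arr=3 -> substrate=1 bound=4 product=4
t=6: arr=1 -> substrate=2 bound=4 product=4
t=7: arr=3 -> substrate=3 bound=4 product=6
t=8: arr=1 -> substrate=2 bound=4 product=8

Answer: 0 3 4 4 3 4 4 4 4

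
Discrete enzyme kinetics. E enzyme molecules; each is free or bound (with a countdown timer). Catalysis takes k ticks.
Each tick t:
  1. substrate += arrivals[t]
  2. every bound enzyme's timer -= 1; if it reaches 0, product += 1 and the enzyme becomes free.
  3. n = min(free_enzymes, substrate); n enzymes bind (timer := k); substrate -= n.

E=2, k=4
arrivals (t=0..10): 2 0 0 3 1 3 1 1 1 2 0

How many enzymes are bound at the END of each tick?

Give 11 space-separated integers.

t=0: arr=2 -> substrate=0 bound=2 product=0
t=1: arr=0 -> substrate=0 bound=2 product=0
t=2: arr=0 -> substrate=0 bound=2 product=0
t=3: arr=3 -> substrate=3 bound=2 product=0
t=4: arr=1 -> substrate=2 bound=2 product=2
t=5: arr=3 -> substrate=5 bound=2 product=2
t=6: arr=1 -> substrate=6 bound=2 product=2
t=7: arr=1 -> substrate=7 bound=2 product=2
t=8: arr=1 -> substrate=6 bound=2 product=4
t=9: arr=2 -> substrate=8 bound=2 product=4
t=10: arr=0 -> substrate=8 bound=2 product=4

Answer: 2 2 2 2 2 2 2 2 2 2 2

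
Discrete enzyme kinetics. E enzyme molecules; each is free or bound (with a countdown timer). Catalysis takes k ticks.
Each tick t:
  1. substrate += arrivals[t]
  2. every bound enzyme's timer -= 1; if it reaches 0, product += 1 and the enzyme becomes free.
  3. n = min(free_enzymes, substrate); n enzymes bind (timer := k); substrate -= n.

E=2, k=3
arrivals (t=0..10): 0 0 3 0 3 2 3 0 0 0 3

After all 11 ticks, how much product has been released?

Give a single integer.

t=0: arr=0 -> substrate=0 bound=0 product=0
t=1: arr=0 -> substrate=0 bound=0 product=0
t=2: arr=3 -> substrate=1 bound=2 product=0
t=3: arr=0 -> substrate=1 bound=2 product=0
t=4: arr=3 -> substrate=4 bound=2 product=0
t=5: arr=2 -> substrate=4 bound=2 product=2
t=6: arr=3 -> substrate=7 bound=2 product=2
t=7: arr=0 -> substrate=7 bound=2 product=2
t=8: arr=0 -> substrate=5 bound=2 product=4
t=9: arr=0 -> substrate=5 bound=2 product=4
t=10: arr=3 -> substrate=8 bound=2 product=4

Answer: 4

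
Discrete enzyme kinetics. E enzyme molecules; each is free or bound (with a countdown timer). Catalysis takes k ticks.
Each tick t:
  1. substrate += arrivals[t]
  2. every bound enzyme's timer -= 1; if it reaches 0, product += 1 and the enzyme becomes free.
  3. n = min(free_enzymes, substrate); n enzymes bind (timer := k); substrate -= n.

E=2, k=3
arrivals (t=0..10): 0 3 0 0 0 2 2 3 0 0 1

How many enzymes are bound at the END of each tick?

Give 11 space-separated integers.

Answer: 0 2 2 2 1 2 2 2 2 2 2

Derivation:
t=0: arr=0 -> substrate=0 bound=0 product=0
t=1: arr=3 -> substrate=1 bound=2 product=0
t=2: arr=0 -> substrate=1 bound=2 product=0
t=3: arr=0 -> substrate=1 bound=2 product=0
t=4: arr=0 -> substrate=0 bound=1 product=2
t=5: arr=2 -> substrate=1 bound=2 product=2
t=6: arr=2 -> substrate=3 bound=2 product=2
t=7: arr=3 -> substrate=5 bound=2 product=3
t=8: arr=0 -> substrate=4 bound=2 product=4
t=9: arr=0 -> substrate=4 bound=2 product=4
t=10: arr=1 -> substrate=4 bound=2 product=5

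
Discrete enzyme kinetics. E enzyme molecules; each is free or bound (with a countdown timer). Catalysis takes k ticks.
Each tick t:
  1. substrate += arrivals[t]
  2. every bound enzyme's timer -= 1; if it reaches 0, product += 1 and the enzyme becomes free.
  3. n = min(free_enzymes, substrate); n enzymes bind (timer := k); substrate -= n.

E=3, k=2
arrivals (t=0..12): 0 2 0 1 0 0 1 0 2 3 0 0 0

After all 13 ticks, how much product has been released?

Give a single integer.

Answer: 9

Derivation:
t=0: arr=0 -> substrate=0 bound=0 product=0
t=1: arr=2 -> substrate=0 bound=2 product=0
t=2: arr=0 -> substrate=0 bound=2 product=0
t=3: arr=1 -> substrate=0 bound=1 product=2
t=4: arr=0 -> substrate=0 bound=1 product=2
t=5: arr=0 -> substrate=0 bound=0 product=3
t=6: arr=1 -> substrate=0 bound=1 product=3
t=7: arr=0 -> substrate=0 bound=1 product=3
t=8: arr=2 -> substrate=0 bound=2 product=4
t=9: arr=3 -> substrate=2 bound=3 product=4
t=10: arr=0 -> substrate=0 bound=3 product=6
t=11: arr=0 -> substrate=0 bound=2 product=7
t=12: arr=0 -> substrate=0 bound=0 product=9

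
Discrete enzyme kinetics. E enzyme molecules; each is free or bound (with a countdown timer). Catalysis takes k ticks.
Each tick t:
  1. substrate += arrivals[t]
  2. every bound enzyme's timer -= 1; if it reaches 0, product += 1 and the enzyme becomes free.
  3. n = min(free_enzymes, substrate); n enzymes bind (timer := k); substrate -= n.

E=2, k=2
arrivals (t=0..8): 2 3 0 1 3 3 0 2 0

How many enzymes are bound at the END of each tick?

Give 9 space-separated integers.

Answer: 2 2 2 2 2 2 2 2 2

Derivation:
t=0: arr=2 -> substrate=0 bound=2 product=0
t=1: arr=3 -> substrate=3 bound=2 product=0
t=2: arr=0 -> substrate=1 bound=2 product=2
t=3: arr=1 -> substrate=2 bound=2 product=2
t=4: arr=3 -> substrate=3 bound=2 product=4
t=5: arr=3 -> substrate=6 bound=2 product=4
t=6: arr=0 -> substrate=4 bound=2 product=6
t=7: arr=2 -> substrate=6 bound=2 product=6
t=8: arr=0 -> substrate=4 bound=2 product=8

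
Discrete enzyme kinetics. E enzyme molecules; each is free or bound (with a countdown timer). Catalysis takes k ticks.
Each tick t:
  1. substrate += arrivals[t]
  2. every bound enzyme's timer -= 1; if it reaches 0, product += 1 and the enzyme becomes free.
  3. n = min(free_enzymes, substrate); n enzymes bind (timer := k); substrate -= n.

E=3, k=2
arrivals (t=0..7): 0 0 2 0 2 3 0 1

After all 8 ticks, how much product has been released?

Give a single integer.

t=0: arr=0 -> substrate=0 bound=0 product=0
t=1: arr=0 -> substrate=0 bound=0 product=0
t=2: arr=2 -> substrate=0 bound=2 product=0
t=3: arr=0 -> substrate=0 bound=2 product=0
t=4: arr=2 -> substrate=0 bound=2 product=2
t=5: arr=3 -> substrate=2 bound=3 product=2
t=6: arr=0 -> substrate=0 bound=3 product=4
t=7: arr=1 -> substrate=0 bound=3 product=5

Answer: 5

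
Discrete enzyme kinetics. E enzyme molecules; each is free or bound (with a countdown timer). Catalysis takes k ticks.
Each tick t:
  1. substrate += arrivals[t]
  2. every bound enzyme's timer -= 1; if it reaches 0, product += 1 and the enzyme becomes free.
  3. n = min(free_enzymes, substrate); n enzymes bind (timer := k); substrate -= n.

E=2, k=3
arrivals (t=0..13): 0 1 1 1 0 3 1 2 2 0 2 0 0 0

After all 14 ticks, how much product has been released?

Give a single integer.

Answer: 7

Derivation:
t=0: arr=0 -> substrate=0 bound=0 product=0
t=1: arr=1 -> substrate=0 bound=1 product=0
t=2: arr=1 -> substrate=0 bound=2 product=0
t=3: arr=1 -> substrate=1 bound=2 product=0
t=4: arr=0 -> substrate=0 bound=2 product=1
t=5: arr=3 -> substrate=2 bound=2 product=2
t=6: arr=1 -> substrate=3 bound=2 product=2
t=7: arr=2 -> substrate=4 bound=2 product=3
t=8: arr=2 -> substrate=5 bound=2 product=4
t=9: arr=0 -> substrate=5 bound=2 product=4
t=10: arr=2 -> substrate=6 bound=2 product=5
t=11: arr=0 -> substrate=5 bound=2 product=6
t=12: arr=0 -> substrate=5 bound=2 product=6
t=13: arr=0 -> substrate=4 bound=2 product=7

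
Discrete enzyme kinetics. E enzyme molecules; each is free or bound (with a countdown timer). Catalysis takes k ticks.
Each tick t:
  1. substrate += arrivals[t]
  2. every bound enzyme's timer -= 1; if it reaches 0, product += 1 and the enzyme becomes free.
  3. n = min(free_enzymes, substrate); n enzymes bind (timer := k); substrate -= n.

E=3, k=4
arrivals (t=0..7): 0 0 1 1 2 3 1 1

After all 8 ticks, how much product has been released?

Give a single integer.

t=0: arr=0 -> substrate=0 bound=0 product=0
t=1: arr=0 -> substrate=0 bound=0 product=0
t=2: arr=1 -> substrate=0 bound=1 product=0
t=3: arr=1 -> substrate=0 bound=2 product=0
t=4: arr=2 -> substrate=1 bound=3 product=0
t=5: arr=3 -> substrate=4 bound=3 product=0
t=6: arr=1 -> substrate=4 bound=3 product=1
t=7: arr=1 -> substrate=4 bound=3 product=2

Answer: 2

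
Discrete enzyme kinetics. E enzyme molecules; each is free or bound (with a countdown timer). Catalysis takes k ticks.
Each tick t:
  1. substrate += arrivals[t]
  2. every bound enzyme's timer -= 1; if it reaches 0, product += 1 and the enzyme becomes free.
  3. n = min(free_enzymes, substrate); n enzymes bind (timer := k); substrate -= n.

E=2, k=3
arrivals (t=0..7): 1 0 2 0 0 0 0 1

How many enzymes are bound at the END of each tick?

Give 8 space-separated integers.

Answer: 1 1 2 2 2 1 0 1

Derivation:
t=0: arr=1 -> substrate=0 bound=1 product=0
t=1: arr=0 -> substrate=0 bound=1 product=0
t=2: arr=2 -> substrate=1 bound=2 product=0
t=3: arr=0 -> substrate=0 bound=2 product=1
t=4: arr=0 -> substrate=0 bound=2 product=1
t=5: arr=0 -> substrate=0 bound=1 product=2
t=6: arr=0 -> substrate=0 bound=0 product=3
t=7: arr=1 -> substrate=0 bound=1 product=3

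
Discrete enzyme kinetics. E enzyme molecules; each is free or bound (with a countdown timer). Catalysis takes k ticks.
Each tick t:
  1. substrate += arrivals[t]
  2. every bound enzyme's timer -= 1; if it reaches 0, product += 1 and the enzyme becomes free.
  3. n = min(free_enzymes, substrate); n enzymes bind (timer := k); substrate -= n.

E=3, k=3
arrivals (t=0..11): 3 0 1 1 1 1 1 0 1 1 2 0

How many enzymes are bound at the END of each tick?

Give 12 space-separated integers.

Answer: 3 3 3 2 3 3 3 2 3 2 3 3

Derivation:
t=0: arr=3 -> substrate=0 bound=3 product=0
t=1: arr=0 -> substrate=0 bound=3 product=0
t=2: arr=1 -> substrate=1 bound=3 product=0
t=3: arr=1 -> substrate=0 bound=2 product=3
t=4: arr=1 -> substrate=0 bound=3 product=3
t=5: arr=1 -> substrate=1 bound=3 product=3
t=6: arr=1 -> substrate=0 bound=3 product=5
t=7: arr=0 -> substrate=0 bound=2 product=6
t=8: arr=1 -> substrate=0 bound=3 product=6
t=9: arr=1 -> substrate=0 bound=2 product=8
t=10: arr=2 -> substrate=1 bound=3 product=8
t=11: arr=0 -> substrate=0 bound=3 product=9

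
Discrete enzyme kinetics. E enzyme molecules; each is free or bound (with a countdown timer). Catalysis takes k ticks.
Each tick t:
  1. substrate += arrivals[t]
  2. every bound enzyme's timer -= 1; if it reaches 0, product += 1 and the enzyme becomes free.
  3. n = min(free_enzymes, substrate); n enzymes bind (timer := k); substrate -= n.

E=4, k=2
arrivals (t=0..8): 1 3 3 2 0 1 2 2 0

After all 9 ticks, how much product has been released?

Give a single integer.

Answer: 12

Derivation:
t=0: arr=1 -> substrate=0 bound=1 product=0
t=1: arr=3 -> substrate=0 bound=4 product=0
t=2: arr=3 -> substrate=2 bound=4 product=1
t=3: arr=2 -> substrate=1 bound=4 product=4
t=4: arr=0 -> substrate=0 bound=4 product=5
t=5: arr=1 -> substrate=0 bound=2 product=8
t=6: arr=2 -> substrate=0 bound=3 product=9
t=7: arr=2 -> substrate=0 bound=4 product=10
t=8: arr=0 -> substrate=0 bound=2 product=12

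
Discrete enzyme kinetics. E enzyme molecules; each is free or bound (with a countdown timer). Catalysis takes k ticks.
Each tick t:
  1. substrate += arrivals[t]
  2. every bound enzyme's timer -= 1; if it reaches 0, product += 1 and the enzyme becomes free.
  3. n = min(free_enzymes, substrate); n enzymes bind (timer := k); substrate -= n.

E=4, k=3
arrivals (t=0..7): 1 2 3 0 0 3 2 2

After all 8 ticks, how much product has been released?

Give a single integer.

t=0: arr=1 -> substrate=0 bound=1 product=0
t=1: arr=2 -> substrate=0 bound=3 product=0
t=2: arr=3 -> substrate=2 bound=4 product=0
t=3: arr=0 -> substrate=1 bound=4 product=1
t=4: arr=0 -> substrate=0 bound=3 product=3
t=5: arr=3 -> substrate=1 bound=4 product=4
t=6: arr=2 -> substrate=2 bound=4 product=5
t=7: arr=2 -> substrate=3 bound=4 product=6

Answer: 6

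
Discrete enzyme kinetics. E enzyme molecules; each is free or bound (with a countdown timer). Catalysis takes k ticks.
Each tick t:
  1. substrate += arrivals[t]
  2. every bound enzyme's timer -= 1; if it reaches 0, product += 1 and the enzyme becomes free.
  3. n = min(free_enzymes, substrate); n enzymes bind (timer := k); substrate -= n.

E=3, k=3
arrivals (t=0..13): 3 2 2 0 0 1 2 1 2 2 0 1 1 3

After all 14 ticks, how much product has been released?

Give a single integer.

t=0: arr=3 -> substrate=0 bound=3 product=0
t=1: arr=2 -> substrate=2 bound=3 product=0
t=2: arr=2 -> substrate=4 bound=3 product=0
t=3: arr=0 -> substrate=1 bound=3 product=3
t=4: arr=0 -> substrate=1 bound=3 product=3
t=5: arr=1 -> substrate=2 bound=3 product=3
t=6: arr=2 -> substrate=1 bound=3 product=6
t=7: arr=1 -> substrate=2 bound=3 product=6
t=8: arr=2 -> substrate=4 bound=3 product=6
t=9: arr=2 -> substrate=3 bound=3 product=9
t=10: arr=0 -> substrate=3 bound=3 product=9
t=11: arr=1 -> substrate=4 bound=3 product=9
t=12: arr=1 -> substrate=2 bound=3 product=12
t=13: arr=3 -> substrate=5 bound=3 product=12

Answer: 12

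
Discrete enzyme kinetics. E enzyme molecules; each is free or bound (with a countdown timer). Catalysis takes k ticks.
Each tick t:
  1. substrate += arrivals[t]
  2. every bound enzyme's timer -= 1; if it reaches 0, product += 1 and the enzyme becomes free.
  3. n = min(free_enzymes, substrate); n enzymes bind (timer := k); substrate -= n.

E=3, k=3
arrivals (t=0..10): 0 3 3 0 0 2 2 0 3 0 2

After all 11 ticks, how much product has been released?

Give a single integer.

Answer: 9

Derivation:
t=0: arr=0 -> substrate=0 bound=0 product=0
t=1: arr=3 -> substrate=0 bound=3 product=0
t=2: arr=3 -> substrate=3 bound=3 product=0
t=3: arr=0 -> substrate=3 bound=3 product=0
t=4: arr=0 -> substrate=0 bound=3 product=3
t=5: arr=2 -> substrate=2 bound=3 product=3
t=6: arr=2 -> substrate=4 bound=3 product=3
t=7: arr=0 -> substrate=1 bound=3 product=6
t=8: arr=3 -> substrate=4 bound=3 product=6
t=9: arr=0 -> substrate=4 bound=3 product=6
t=10: arr=2 -> substrate=3 bound=3 product=9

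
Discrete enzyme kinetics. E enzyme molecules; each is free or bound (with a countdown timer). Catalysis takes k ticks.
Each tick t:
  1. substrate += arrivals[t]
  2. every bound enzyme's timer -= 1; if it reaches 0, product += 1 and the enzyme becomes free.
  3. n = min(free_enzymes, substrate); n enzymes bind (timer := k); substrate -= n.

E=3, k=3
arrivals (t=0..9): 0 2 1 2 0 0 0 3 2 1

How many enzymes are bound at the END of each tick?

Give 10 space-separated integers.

t=0: arr=0 -> substrate=0 bound=0 product=0
t=1: arr=2 -> substrate=0 bound=2 product=0
t=2: arr=1 -> substrate=0 bound=3 product=0
t=3: arr=2 -> substrate=2 bound=3 product=0
t=4: arr=0 -> substrate=0 bound=3 product=2
t=5: arr=0 -> substrate=0 bound=2 product=3
t=6: arr=0 -> substrate=0 bound=2 product=3
t=7: arr=3 -> substrate=0 bound=3 product=5
t=8: arr=2 -> substrate=2 bound=3 product=5
t=9: arr=1 -> substrate=3 bound=3 product=5

Answer: 0 2 3 3 3 2 2 3 3 3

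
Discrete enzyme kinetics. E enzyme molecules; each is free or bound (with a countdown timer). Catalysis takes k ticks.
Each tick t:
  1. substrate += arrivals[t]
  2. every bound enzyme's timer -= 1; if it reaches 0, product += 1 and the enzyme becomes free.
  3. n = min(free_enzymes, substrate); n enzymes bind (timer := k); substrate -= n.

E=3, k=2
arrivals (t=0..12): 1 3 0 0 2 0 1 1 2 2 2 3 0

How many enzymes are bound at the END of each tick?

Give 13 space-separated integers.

t=0: arr=1 -> substrate=0 bound=1 product=0
t=1: arr=3 -> substrate=1 bound=3 product=0
t=2: arr=0 -> substrate=0 bound=3 product=1
t=3: arr=0 -> substrate=0 bound=1 product=3
t=4: arr=2 -> substrate=0 bound=2 product=4
t=5: arr=0 -> substrate=0 bound=2 product=4
t=6: arr=1 -> substrate=0 bound=1 product=6
t=7: arr=1 -> substrate=0 bound=2 product=6
t=8: arr=2 -> substrate=0 bound=3 product=7
t=9: arr=2 -> substrate=1 bound=3 product=8
t=10: arr=2 -> substrate=1 bound=3 product=10
t=11: arr=3 -> substrate=3 bound=3 product=11
t=12: arr=0 -> substrate=1 bound=3 product=13

Answer: 1 3 3 1 2 2 1 2 3 3 3 3 3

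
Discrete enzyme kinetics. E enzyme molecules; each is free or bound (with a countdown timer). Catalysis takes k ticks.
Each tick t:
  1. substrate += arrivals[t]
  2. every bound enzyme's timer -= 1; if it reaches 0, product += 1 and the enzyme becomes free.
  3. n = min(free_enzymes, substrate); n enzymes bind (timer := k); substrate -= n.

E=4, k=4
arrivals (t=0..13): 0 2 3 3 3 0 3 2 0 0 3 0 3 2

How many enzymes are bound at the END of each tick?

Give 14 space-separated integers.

Answer: 0 2 4 4 4 4 4 4 4 4 4 4 4 4

Derivation:
t=0: arr=0 -> substrate=0 bound=0 product=0
t=1: arr=2 -> substrate=0 bound=2 product=0
t=2: arr=3 -> substrate=1 bound=4 product=0
t=3: arr=3 -> substrate=4 bound=4 product=0
t=4: arr=3 -> substrate=7 bound=4 product=0
t=5: arr=0 -> substrate=5 bound=4 product=2
t=6: arr=3 -> substrate=6 bound=4 product=4
t=7: arr=2 -> substrate=8 bound=4 product=4
t=8: arr=0 -> substrate=8 bound=4 product=4
t=9: arr=0 -> substrate=6 bound=4 product=6
t=10: arr=3 -> substrate=7 bound=4 product=8
t=11: arr=0 -> substrate=7 bound=4 product=8
t=12: arr=3 -> substrate=10 bound=4 product=8
t=13: arr=2 -> substrate=10 bound=4 product=10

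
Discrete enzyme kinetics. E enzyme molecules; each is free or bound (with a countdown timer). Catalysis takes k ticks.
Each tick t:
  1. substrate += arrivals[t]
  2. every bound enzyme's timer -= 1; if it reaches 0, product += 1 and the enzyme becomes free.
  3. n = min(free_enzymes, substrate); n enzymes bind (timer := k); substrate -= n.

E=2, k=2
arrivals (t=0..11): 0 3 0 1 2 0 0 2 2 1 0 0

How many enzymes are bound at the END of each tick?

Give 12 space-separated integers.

Answer: 0 2 2 2 2 2 2 2 2 2 2 1

Derivation:
t=0: arr=0 -> substrate=0 bound=0 product=0
t=1: arr=3 -> substrate=1 bound=2 product=0
t=2: arr=0 -> substrate=1 bound=2 product=0
t=3: arr=1 -> substrate=0 bound=2 product=2
t=4: arr=2 -> substrate=2 bound=2 product=2
t=5: arr=0 -> substrate=0 bound=2 product=4
t=6: arr=0 -> substrate=0 bound=2 product=4
t=7: arr=2 -> substrate=0 bound=2 product=6
t=8: arr=2 -> substrate=2 bound=2 product=6
t=9: arr=1 -> substrate=1 bound=2 product=8
t=10: arr=0 -> substrate=1 bound=2 product=8
t=11: arr=0 -> substrate=0 bound=1 product=10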